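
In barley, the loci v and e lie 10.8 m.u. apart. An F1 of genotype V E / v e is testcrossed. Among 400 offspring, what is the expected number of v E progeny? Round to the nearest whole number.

22

A map distance of 10.8 m.u. corresponds to a recombination frequency of 0.108.
The F1 is V E / v e, so v E is a recombinant gamete class with expected frequency r/2 = 0.108/2 = 0.0540.
Expected number = 0.0540 × 400 = 21.60 ≈ 22.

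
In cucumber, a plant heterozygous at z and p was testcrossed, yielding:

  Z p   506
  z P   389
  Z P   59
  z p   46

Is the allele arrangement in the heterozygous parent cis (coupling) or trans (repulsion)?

trans

The two most frequent classes are Z p (506) and z P (389); these are the parental (non-recombinant) types.
So the F1 carried Z p on one chromosome and z P on the other — the recessive alleles are on opposite chromosomes (trans / repulsion).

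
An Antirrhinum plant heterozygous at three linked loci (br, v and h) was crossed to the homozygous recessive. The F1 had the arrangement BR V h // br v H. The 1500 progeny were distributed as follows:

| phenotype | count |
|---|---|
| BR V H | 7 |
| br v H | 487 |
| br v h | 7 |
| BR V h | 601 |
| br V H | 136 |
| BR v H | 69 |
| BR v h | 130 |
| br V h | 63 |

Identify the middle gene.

h

The two rarest classes, BR V H and br v h, are the double crossovers. Comparing them with the parentals, only the h allele has switched, so h is the middle locus and the order is br – h – v.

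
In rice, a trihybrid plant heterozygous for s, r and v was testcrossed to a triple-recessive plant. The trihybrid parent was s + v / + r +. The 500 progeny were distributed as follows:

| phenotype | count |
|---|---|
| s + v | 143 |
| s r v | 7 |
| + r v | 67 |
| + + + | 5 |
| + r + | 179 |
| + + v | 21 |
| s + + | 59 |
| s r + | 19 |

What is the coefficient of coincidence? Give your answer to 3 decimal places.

The two rarest classes, s r v and + + +, are the double crossovers. Comparing them with the parentals, only the r allele has switched, so r is the middle locus and the order is s – r – v.
s–r: (40 + 12)/500 = 0.1040; r–v: (126 + 12)/500 = 0.2760.
Expected DCO frequency = 0.1040 × 0.2760 ≈ 0.02870; observed = 12/500 ≈ 0.02400.
Coefficient of coincidence = 0.02400/0.02870 ≈ 0.836.

0.836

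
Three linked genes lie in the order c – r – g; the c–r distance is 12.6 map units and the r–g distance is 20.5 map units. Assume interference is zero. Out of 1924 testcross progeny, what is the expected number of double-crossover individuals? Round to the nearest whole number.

50

Map distances give recombination frequencies of 0.126 and 0.205 for the two intervals.
With no interference, expected double-crossover frequency = 0.126 × 0.205 = 0.02583.
Expected number = 0.02583 × 1924 = 49.70 ≈ 50.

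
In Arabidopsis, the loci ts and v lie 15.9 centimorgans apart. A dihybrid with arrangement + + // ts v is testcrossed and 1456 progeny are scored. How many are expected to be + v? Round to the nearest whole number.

A map distance of 15.9 centimorgans corresponds to a recombination frequency of 0.159.
The F1 is + + / ts v, so + v is a recombinant gamete class with expected frequency r/2 = 0.159/2 = 0.0795.
Expected number = 0.0795 × 1456 = 115.75 ≈ 116.

116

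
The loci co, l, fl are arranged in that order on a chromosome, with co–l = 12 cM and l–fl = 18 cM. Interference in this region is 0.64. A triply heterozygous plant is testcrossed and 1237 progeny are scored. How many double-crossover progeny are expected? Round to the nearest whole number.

10

Map distances give recombination frequencies of 0.120 and 0.180 for the two intervals.
With interference 0.64 (so coincidence = 0.36), expected double-crossover frequency = 0.120 × 0.180 × 0.36 = 0.00778.
Expected number = 0.00778 × 1237 = 9.62 ≈ 10.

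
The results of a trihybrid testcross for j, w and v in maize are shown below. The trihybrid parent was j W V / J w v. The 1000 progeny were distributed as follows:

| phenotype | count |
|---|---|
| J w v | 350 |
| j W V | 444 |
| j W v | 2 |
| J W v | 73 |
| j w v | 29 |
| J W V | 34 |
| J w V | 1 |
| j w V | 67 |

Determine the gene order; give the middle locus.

The two rarest classes, j W v and J w V, are the double crossovers. Comparing them with the parentals, only the v allele has switched, so v is the middle locus and the order is j – v – w.

v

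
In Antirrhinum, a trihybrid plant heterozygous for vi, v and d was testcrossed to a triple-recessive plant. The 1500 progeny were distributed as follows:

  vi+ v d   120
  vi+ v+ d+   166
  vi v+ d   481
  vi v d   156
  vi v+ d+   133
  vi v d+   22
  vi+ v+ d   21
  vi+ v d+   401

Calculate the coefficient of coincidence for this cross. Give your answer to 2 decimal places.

0.60

The two most frequent reciprocal classes, vi+ v d+ and vi v+ d, are the parental types, so the F1 was vi+ v d+ / vi v+ d.
The two rarest classes, vi v d+ and vi+ v+ d, are the double crossovers. Comparing them with the parentals, only the vi allele has switched, so vi is the middle locus and the order is d – vi – v.
d–vi: (253 + 43)/1500 = 0.1973; vi–v: (322 + 43)/1500 = 0.2433.
Expected DCO frequency = 0.1973 × 0.2433 ≈ 0.04800; observed = 43/1500 ≈ 0.02867.
Coefficient of coincidence = 0.02867/0.04800 ≈ 0.60.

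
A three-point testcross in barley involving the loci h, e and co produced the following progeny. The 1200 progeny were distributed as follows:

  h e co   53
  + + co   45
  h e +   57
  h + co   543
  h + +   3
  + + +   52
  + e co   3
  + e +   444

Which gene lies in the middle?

The two most frequent reciprocal classes, h + co and + e +, are the parental types, so the F1 was h + co / + e +.
The two rarest classes, h + + and + e co, are the double crossovers. Comparing them with the parentals, only the co allele has switched, so co is the middle locus and the order is e – co – h.

co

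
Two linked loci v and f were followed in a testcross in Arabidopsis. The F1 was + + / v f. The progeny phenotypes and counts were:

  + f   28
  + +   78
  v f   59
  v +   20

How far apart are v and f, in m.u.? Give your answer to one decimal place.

25.9 m.u.

The recombinant classes are + f and v +: 28 + 20 = 48.
Recombination frequency = 48/185 = 0.2595 ≈ 25.9%, i.e. 25.9 m.u.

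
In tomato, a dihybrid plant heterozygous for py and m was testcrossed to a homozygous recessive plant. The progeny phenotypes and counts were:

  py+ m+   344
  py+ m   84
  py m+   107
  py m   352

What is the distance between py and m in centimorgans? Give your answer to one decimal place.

21.5 centimorgans

The two most frequent classes, py+ m+ (344) and py m (352), are the parental types, so the F1 was py+ m+ / py m.
The recombinant classes are py+ m and py m+: 84 + 107 = 191.
Recombination frequency = 191/887 = 0.2153 ≈ 21.5%, i.e. 21.5 centimorgans.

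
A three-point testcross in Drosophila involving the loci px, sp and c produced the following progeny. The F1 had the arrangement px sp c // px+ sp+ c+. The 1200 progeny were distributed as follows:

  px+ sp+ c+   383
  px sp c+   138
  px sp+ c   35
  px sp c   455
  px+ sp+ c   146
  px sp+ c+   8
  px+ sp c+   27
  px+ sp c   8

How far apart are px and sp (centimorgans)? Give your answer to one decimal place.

6.5 centimorgans

The two rarest classes, px+ sp c and px sp+ c+, are the double crossovers. Comparing them with the parentals, only the px allele has switched, so px is the middle locus and the order is c – px – sp.
Crossovers in the px–sp interval produce the single-crossover classes px sp+ c and px+ sp c+ (35 + 27 = 62) plus the double crossovers (16).
RF(px–sp) = (62 + 16) / 1200 = 78/1200 = 0.0650 → 6.5 centimorgans.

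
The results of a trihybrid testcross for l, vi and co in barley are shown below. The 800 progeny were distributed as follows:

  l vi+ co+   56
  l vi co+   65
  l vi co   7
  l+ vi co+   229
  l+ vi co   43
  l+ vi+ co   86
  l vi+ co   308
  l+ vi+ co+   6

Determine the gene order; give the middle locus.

The two most frequent reciprocal classes, l+ vi co+ and l vi+ co, are the parental types, so the F1 was l+ vi co+ / l vi+ co.
The two rarest classes, l+ vi+ co+ and l vi co, are the double crossovers. Comparing them with the parentals, only the vi allele has switched, so vi is the middle locus and the order is co – vi – l.

vi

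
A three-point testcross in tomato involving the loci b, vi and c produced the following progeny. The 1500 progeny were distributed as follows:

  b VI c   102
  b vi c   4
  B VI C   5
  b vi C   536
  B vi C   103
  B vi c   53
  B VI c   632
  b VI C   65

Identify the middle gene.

c

The two most frequent reciprocal classes, b vi C and B VI c, are the parental types, so the F1 was b vi C / B VI c.
The two rarest classes, b vi c and B VI C, are the double crossovers. Comparing them with the parentals, only the c allele has switched, so c is the middle locus and the order is vi – c – b.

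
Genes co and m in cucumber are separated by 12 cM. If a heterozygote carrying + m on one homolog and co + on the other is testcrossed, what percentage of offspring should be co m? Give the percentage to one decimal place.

A map distance of 12 cM corresponds to a recombination frequency of 0.120.
The F1 is + m / co +, so co m is a recombinant gamete class with expected frequency r/2 = 0.120/2 = 0.0600.
That is 0.0600 = 6.0% of the progeny.

6.0%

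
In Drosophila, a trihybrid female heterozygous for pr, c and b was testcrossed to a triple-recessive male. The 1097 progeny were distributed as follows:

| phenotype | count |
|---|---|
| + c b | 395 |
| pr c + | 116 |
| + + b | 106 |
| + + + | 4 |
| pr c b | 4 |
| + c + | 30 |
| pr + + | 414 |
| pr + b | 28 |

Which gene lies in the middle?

The two most frequent reciprocal classes, + c b and pr + +, are the parental types, so the F1 was + c b / pr + +.
The two rarest classes, pr c b and + + +, are the double crossovers. Comparing them with the parentals, only the pr allele has switched, so pr is the middle locus and the order is b – pr – c.

pr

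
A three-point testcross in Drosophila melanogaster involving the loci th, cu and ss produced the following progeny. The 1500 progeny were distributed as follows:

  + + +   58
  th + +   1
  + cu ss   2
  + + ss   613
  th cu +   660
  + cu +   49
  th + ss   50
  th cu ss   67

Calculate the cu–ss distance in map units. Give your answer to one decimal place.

8.5 map units

The two most frequent reciprocal classes, + + ss and th cu +, are the parental types, so the F1 was + + ss / th cu +.
The two rarest classes, + cu ss and th + +, are the double crossovers. Comparing them with the parentals, only the cu allele has switched, so cu is the middle locus and the order is th – cu – ss.
Crossovers in the cu–ss interval produce the single-crossover classes + + + and th cu ss (58 + 67 = 125) plus the double crossovers (3).
RF(cu–ss) = (125 + 3) / 1500 = 128/1500 = 0.0853 → 8.5 map units.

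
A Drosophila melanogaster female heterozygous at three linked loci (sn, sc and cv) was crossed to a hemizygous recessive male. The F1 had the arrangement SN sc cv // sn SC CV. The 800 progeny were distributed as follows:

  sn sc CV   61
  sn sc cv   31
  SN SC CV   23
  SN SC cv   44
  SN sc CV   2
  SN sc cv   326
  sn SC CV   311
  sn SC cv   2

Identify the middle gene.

cv

The two rarest classes, SN sc CV and sn SC cv, are the double crossovers. Comparing them with the parentals, only the cv allele has switched, so cv is the middle locus and the order is sn – cv – sc.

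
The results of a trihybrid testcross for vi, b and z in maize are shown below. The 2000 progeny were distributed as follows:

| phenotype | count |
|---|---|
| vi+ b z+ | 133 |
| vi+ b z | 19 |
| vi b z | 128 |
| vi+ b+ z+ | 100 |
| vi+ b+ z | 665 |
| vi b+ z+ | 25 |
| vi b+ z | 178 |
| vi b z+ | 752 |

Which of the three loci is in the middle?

The two most frequent reciprocal classes, vi+ b+ z and vi b z+, are the parental types, so the F1 was vi+ b+ z / vi b z+.
The two rarest classes, vi+ b z and vi b+ z+, are the double crossovers. Comparing them with the parentals, only the b allele has switched, so b is the middle locus and the order is z – b – vi.

b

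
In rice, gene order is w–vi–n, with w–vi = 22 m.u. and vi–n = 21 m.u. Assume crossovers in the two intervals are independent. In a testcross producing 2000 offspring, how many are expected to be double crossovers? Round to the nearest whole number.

Map distances give recombination frequencies of 0.220 and 0.210 for the two intervals.
With no interference, expected double-crossover frequency = 0.220 × 0.210 = 0.04620.
Expected number = 0.04620 × 2000 = 92.40 ≈ 92.

92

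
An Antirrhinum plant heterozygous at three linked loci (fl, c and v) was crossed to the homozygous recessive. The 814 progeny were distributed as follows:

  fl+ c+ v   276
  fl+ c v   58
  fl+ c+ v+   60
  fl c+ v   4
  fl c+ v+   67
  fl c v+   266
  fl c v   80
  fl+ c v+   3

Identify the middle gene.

The two most frequent reciprocal classes, fl+ c+ v and fl c v+, are the parental types, so the F1 was fl+ c+ v / fl c v+.
The two rarest classes, fl c+ v and fl+ c v+, are the double crossovers. Comparing them with the parentals, only the fl allele has switched, so fl is the middle locus and the order is v – fl – c.

fl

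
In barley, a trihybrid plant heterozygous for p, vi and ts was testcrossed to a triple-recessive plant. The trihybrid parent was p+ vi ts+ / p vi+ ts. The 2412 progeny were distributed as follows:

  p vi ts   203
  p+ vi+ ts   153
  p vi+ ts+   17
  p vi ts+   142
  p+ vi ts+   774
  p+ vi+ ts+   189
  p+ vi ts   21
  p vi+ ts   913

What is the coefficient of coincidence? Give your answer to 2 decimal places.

0.64

The two rarest classes, p+ vi ts and p vi+ ts+, are the double crossovers. Comparing them with the parentals, only the ts allele has switched, so ts is the middle locus and the order is p – ts – vi.
p–ts: (295 + 38)/2412 = 0.1381; ts–vi: (392 + 38)/2412 = 0.1783.
Expected DCO frequency = 0.1381 × 0.1783 ≈ 0.02462; observed = 38/2412 ≈ 0.01575.
Coefficient of coincidence = 0.01575/0.02462 ≈ 0.64.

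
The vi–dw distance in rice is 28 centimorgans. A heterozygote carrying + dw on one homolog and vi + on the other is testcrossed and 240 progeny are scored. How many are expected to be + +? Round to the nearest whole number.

A map distance of 28 centimorgans corresponds to a recombination frequency of 0.280.
The F1 is + dw / vi +, so + + is a recombinant gamete class with expected frequency r/2 = 0.280/2 = 0.1400.
Expected number = 0.1400 × 240 = 33.60 ≈ 34.

34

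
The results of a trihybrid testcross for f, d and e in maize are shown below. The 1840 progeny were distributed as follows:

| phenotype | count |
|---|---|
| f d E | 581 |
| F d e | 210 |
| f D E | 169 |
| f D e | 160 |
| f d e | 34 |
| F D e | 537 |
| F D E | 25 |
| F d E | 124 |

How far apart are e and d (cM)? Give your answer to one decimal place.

23.8 cM

The two most frequent reciprocal classes, f d E and F D e, are the parental types, so the F1 was f d E / F D e.
The two rarest classes, f d e and F D E, are the double crossovers. Comparing them with the parentals, only the e allele has switched, so e is the middle locus and the order is d – e – f.
Crossovers in the d–e interval produce the single-crossover classes f D E and F d e (169 + 210 = 379) plus the double crossovers (59).
RF(d–e) = (379 + 59) / 1840 = 438/1840 = 0.2380 → 23.8 cM.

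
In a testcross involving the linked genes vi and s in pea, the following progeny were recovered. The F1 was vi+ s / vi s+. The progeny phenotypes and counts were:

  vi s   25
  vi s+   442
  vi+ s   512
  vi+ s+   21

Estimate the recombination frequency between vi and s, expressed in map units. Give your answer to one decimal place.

The recombinant classes are vi+ s+ and vi s: 21 + 25 = 46.
Recombination frequency = 46/1000 = 0.0460 ≈ 4.6%, i.e. 4.6 map units.

4.6 map units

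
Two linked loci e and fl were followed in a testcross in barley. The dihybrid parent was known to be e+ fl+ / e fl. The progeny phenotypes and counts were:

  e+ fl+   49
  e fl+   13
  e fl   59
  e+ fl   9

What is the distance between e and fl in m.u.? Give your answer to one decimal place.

The recombinant classes are e+ fl and e fl+: 9 + 13 = 22.
Recombination frequency = 22/130 = 0.1692 ≈ 16.9%, i.e. 16.9 m.u.

16.9 m.u.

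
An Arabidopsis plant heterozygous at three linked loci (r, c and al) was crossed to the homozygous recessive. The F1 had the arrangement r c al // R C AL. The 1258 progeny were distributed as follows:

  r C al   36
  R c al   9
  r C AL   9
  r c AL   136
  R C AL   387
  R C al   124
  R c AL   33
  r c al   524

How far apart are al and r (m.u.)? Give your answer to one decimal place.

The two rarest classes, R c al and r C AL, are the double crossovers. Comparing them with the parentals, only the r allele has switched, so r is the middle locus and the order is al – r – c.
Crossovers in the al–r interval produce the single-crossover classes r c AL and R C al (136 + 124 = 260) plus the double crossovers (18).
RF(al–r) = (260 + 18) / 1258 = 278/1258 = 0.2210 → 22.1 m.u.

22.1 m.u.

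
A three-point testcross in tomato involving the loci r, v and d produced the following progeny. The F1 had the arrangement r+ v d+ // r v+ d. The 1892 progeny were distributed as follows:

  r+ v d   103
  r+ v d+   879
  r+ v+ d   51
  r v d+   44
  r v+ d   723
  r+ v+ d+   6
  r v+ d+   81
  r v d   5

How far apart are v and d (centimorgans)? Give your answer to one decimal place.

The two rarest classes, r+ v+ d+ and r v d, are the double crossovers. Comparing them with the parentals, only the v allele has switched, so v is the middle locus and the order is d – v – r.
Crossovers in the d–v interval produce the single-crossover classes r+ v d and r v+ d+ (103 + 81 = 184) plus the double crossovers (11).
RF(d–v) = (184 + 11) / 1892 = 195/1892 = 0.1031 → 10.3 centimorgans.

10.3 centimorgans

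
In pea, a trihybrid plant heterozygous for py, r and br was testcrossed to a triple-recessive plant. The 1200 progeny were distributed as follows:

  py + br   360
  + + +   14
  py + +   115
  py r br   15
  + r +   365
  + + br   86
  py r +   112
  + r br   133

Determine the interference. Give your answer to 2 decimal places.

The two most frequent reciprocal classes, py + br and + r +, are the parental types, so the F1 was py + br / + r +.
The two rarest classes, py r br and + + +, are the double crossovers. Comparing them with the parentals, only the r allele has switched, so r is the middle locus and the order is py – r – br.
py–r: (198 + 29)/1200 = 0.1892; r–br: (248 + 29)/1200 = 0.2308.
Expected DCO frequency = 0.1892 × 0.2308 ≈ 0.04367; observed = 29/1200 ≈ 0.02417.
Coefficient of coincidence = 0.02417/0.04367 ≈ 0.55; interference = 1 − 0.55 = 0.45.

0.45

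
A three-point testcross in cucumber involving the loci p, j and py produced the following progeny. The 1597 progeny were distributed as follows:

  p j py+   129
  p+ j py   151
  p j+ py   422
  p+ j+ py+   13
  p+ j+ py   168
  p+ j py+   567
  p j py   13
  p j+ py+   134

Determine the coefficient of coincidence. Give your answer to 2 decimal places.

0.41

The two most frequent reciprocal classes, p j+ py and p+ j py+, are the parental types, so the F1 was p j+ py / p+ j py+.
The two rarest classes, p j py and p+ j+ py+, are the double crossovers. Comparing them with the parentals, only the j allele has switched, so j is the middle locus and the order is p – j – py.
p–j: (297 + 26)/1597 = 0.2023; j–py: (285 + 26)/1597 = 0.1947.
Expected DCO frequency = 0.2023 × 0.1947 ≈ 0.03939; observed = 26/1597 ≈ 0.01628.
Coefficient of coincidence = 0.01628/0.03939 ≈ 0.41.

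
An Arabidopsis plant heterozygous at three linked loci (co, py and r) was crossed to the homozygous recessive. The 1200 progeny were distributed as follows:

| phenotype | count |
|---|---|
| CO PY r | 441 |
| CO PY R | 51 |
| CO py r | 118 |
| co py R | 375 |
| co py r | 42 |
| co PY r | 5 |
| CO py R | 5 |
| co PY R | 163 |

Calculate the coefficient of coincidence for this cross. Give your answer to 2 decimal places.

0.40

The two most frequent reciprocal classes, CO PY r and co py R, are the parental types, so the F1 was CO PY r / co py R.
The two rarest classes, co PY r and CO py R, are the double crossovers. Comparing them with the parentals, only the co allele has switched, so co is the middle locus and the order is py – co – r.
py–co: (281 + 10)/1200 = 0.2425; co–r: (93 + 10)/1200 = 0.0858.
Expected DCO frequency = 0.2425 × 0.0858 ≈ 0.02081; observed = 10/1200 ≈ 0.00833.
Coefficient of coincidence = 0.00833/0.02081 ≈ 0.40.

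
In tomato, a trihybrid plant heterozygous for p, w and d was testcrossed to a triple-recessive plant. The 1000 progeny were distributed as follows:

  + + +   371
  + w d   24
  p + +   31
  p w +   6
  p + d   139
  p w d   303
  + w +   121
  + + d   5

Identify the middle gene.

d

The two most frequent reciprocal classes, p w d and + + +, are the parental types, so the F1 was p w d / + + +.
The two rarest classes, p w + and + + d, are the double crossovers. Comparing them with the parentals, only the d allele has switched, so d is the middle locus and the order is p – d – w.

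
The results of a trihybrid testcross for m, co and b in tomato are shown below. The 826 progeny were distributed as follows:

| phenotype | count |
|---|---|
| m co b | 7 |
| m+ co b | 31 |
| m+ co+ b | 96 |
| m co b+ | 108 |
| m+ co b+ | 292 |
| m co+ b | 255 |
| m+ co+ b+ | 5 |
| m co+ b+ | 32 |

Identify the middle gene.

co

The two most frequent reciprocal classes, m co+ b and m+ co b+, are the parental types, so the F1 was m co+ b / m+ co b+.
The two rarest classes, m co b and m+ co+ b+, are the double crossovers. Comparing them with the parentals, only the co allele has switched, so co is the middle locus and the order is b – co – m.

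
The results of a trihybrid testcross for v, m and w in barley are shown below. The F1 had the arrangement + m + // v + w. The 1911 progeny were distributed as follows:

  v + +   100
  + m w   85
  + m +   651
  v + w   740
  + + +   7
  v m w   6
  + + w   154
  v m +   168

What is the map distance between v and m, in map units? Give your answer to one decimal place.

The two rarest classes, + + + and v m w, are the double crossovers. Comparing them with the parentals, only the m allele has switched, so m is the middle locus and the order is w – m – v.
Crossovers in the m–v interval produce the single-crossover classes v m + and + + w (168 + 154 = 322) plus the double crossovers (13).
RF(m–v) = (322 + 13) / 1911 = 335/1911 = 0.1753 → 17.5 map units.

17.5 map units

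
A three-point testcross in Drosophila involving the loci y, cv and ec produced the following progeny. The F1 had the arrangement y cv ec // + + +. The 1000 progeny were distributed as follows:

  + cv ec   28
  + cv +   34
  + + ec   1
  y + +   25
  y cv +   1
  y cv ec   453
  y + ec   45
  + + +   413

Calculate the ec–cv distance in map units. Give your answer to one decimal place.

The two rarest classes, y cv + and + + ec, are the double crossovers. Comparing them with the parentals, only the ec allele has switched, so ec is the middle locus and the order is y – ec – cv.
Crossovers in the ec–cv interval produce the single-crossover classes y + ec and + cv + (45 + 34 = 79) plus the double crossovers (2).
RF(ec–cv) = (79 + 2) / 1000 = 81/1000 = 0.0810 → 8.1 map units.

8.1 map units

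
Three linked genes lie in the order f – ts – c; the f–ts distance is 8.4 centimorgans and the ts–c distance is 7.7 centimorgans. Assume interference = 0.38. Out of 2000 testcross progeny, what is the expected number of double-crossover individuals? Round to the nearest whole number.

8

Map distances give recombination frequencies of 0.084 and 0.077 for the two intervals.
With interference 0.38 (so coincidence = 0.62), expected double-crossover frequency = 0.084 × 0.077 × 0.62 = 0.00401.
Expected number = 0.00401 × 2000 = 8.02 ≈ 8.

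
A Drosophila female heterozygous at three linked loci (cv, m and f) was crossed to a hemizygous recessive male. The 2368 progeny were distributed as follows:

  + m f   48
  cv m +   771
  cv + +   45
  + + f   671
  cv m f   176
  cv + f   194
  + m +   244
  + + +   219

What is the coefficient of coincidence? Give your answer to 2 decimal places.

0.85

The two most frequent reciprocal classes, + + f and cv m +, are the parental types, so the F1 was + + f / cv m +.
The two rarest classes, + m f and cv + +, are the double crossovers. Comparing them with the parentals, only the m allele has switched, so m is the middle locus and the order is cv – m – f.
cv–m: (438 + 93)/2368 = 0.2242; m–f: (395 + 93)/2368 = 0.2061.
Expected DCO frequency = 0.2242 × 0.2061 ≈ 0.04621; observed = 93/2368 ≈ 0.03927.
Coefficient of coincidence = 0.03927/0.04621 ≈ 0.85.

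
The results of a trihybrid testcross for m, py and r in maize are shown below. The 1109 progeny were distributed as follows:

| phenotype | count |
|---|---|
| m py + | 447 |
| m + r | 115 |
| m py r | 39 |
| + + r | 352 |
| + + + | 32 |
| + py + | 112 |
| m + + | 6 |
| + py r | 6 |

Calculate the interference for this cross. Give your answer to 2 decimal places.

The two most frequent reciprocal classes, + + r and m py +, are the parental types, so the F1 was + + r / m py +.
The two rarest classes, + py r and m + +, are the double crossovers. Comparing them with the parentals, only the py allele has switched, so py is the middle locus and the order is r – py – m.
r–py: (71 + 12)/1109 = 0.0748; py–m: (227 + 12)/1109 = 0.2155.
Expected DCO frequency = 0.0748 × 0.2155 ≈ 0.01612; observed = 12/1109 ≈ 0.01082.
Coefficient of coincidence = 0.01082/0.01612 ≈ 0.67; interference = 1 − 0.67 = 0.33.

0.33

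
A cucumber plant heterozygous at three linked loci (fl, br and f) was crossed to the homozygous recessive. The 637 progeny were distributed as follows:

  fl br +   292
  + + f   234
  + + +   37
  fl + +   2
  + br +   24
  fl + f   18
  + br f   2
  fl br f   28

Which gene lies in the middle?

br

The two most frequent reciprocal classes, fl br + and + + f, are the parental types, so the F1 was fl br + / + + f.
The two rarest classes, fl + + and + br f, are the double crossovers. Comparing them with the parentals, only the br allele has switched, so br is the middle locus and the order is f – br – fl.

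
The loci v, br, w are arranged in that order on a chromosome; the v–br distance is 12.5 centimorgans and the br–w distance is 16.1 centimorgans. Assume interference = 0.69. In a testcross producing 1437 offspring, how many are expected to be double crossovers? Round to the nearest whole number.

Map distances give recombination frequencies of 0.125 and 0.161 for the two intervals.
With interference 0.69 (so coincidence = 0.31), expected double-crossover frequency = 0.125 × 0.161 × 0.31 = 0.00624.
Expected number = 0.00624 × 1437 = 8.97 ≈ 9.

9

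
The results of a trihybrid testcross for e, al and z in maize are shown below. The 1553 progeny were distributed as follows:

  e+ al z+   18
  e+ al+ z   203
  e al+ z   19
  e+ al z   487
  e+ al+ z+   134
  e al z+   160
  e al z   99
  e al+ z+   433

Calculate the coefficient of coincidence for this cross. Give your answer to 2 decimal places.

The two most frequent reciprocal classes, e+ al z and e al+ z+, are the parental types, so the F1 was e+ al z / e al+ z+.
The two rarest classes, e+ al z+ and e al+ z, are the double crossovers. Comparing them with the parentals, only the z allele has switched, so z is the middle locus and the order is al – z – e.
al–z: (363 + 37)/1553 = 0.2576; z–e: (233 + 37)/1553 = 0.1739.
Expected DCO frequency = 0.2576 × 0.1739 ≈ 0.04480; observed = 37/1553 ≈ 0.02382.
Coefficient of coincidence = 0.02382/0.04480 ≈ 0.53.

0.53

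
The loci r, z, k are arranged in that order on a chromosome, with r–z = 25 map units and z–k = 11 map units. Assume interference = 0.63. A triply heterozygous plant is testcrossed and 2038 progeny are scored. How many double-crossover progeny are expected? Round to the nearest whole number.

21

Map distances give recombination frequencies of 0.250 and 0.110 for the two intervals.
With interference 0.63 (so coincidence = 0.37), expected double-crossover frequency = 0.250 × 0.110 × 0.37 = 0.01018.
Expected number = 0.01018 × 2038 = 20.74 ≈ 21.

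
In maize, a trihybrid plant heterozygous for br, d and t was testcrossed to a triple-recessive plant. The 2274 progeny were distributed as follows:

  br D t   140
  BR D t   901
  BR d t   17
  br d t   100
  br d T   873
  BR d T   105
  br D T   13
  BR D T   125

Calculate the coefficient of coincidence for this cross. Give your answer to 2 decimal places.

0.97

The two most frequent reciprocal classes, BR D t and br d T, are the parental types, so the F1 was BR D t / br d T.
The two rarest classes, BR d t and br D T, are the double crossovers. Comparing them with the parentals, only the d allele has switched, so d is the middle locus and the order is br – d – t.
br–d: (245 + 30)/2274 = 0.1209; d–t: (225 + 30)/2274 = 0.1121.
Expected DCO frequency = 0.1209 × 0.1121 ≈ 0.01355; observed = 30/2274 ≈ 0.01319.
Coefficient of coincidence = 0.01319/0.01355 ≈ 0.97.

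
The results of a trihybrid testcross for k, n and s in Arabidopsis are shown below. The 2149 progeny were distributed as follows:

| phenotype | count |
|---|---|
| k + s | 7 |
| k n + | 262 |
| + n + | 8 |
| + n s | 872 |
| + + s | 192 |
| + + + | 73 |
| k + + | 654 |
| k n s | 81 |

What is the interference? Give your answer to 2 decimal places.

0.59

The two most frequent reciprocal classes, + n s and k + +, are the parental types, so the F1 was + n s / k + +.
The two rarest classes, + n + and k + s, are the double crossovers. Comparing them with the parentals, only the s allele has switched, so s is the middle locus and the order is k – s – n.
k–s: (154 + 15)/2149 = 0.0786; s–n: (454 + 15)/2149 = 0.2182.
Expected DCO frequency = 0.0786 × 0.2182 ≈ 0.01715; observed = 15/2149 ≈ 0.00698.
Coefficient of coincidence = 0.00698/0.01715 ≈ 0.41; interference = 1 − 0.41 = 0.59.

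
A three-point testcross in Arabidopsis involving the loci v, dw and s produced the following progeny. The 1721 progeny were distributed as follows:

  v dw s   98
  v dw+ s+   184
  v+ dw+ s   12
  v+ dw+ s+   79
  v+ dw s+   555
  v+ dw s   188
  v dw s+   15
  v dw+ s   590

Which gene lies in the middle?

The two most frequent reciprocal classes, v dw+ s and v+ dw s+, are the parental types, so the F1 was v dw+ s / v+ dw s+.
The two rarest classes, v+ dw+ s and v dw s+, are the double crossovers. Comparing them with the parentals, only the v allele has switched, so v is the middle locus and the order is s – v – dw.

v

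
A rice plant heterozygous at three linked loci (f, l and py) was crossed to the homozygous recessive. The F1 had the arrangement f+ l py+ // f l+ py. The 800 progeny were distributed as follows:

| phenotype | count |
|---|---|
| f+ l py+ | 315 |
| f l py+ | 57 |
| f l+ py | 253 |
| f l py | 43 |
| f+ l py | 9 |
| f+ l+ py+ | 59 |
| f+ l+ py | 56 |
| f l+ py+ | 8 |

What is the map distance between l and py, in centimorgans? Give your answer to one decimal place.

The two rarest classes, f+ l py and f l+ py+, are the double crossovers. Comparing them with the parentals, only the py allele has switched, so py is the middle locus and the order is l – py – f.
Crossovers in the l–py interval produce the single-crossover classes f+ l+ py+ and f l py (59 + 43 = 102) plus the double crossovers (17).
RF(l–py) = (102 + 17) / 800 = 119/800 = 0.1487 → 14.9 centimorgans.

14.9 centimorgans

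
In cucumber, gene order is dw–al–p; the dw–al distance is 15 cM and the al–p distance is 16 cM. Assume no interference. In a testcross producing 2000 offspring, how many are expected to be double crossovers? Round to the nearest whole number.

Map distances give recombination frequencies of 0.150 and 0.160 for the two intervals.
With no interference, expected double-crossover frequency = 0.150 × 0.160 = 0.02400.
Expected number = 0.02400 × 2000 = 48.00 ≈ 48.

48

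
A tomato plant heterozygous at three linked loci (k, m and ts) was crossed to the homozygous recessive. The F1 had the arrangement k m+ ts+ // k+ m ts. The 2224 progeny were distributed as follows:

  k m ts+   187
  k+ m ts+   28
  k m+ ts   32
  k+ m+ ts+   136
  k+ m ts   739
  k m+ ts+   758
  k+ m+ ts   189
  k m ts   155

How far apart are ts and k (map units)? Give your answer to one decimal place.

15.8 map units

The two rarest classes, k m+ ts and k+ m ts+, are the double crossovers. Comparing them with the parentals, only the ts allele has switched, so ts is the middle locus and the order is k – ts – m.
Crossovers in the k–ts interval produce the single-crossover classes k+ m+ ts+ and k m ts (136 + 155 = 291) plus the double crossovers (60).
RF(k–ts) = (291 + 60) / 2224 = 351/2224 = 0.1578 → 15.8 map units.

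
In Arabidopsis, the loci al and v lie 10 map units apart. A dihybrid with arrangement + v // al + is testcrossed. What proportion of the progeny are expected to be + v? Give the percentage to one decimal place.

45.0%

A map distance of 10 map units corresponds to a recombination frequency of 0.100.
The F1 is + v / al +, so + v is a parental gamete class with expected frequency (1 − r)/2 = 0.900/2 = 0.4500.
That is 0.4500 = 45.0% of the progeny.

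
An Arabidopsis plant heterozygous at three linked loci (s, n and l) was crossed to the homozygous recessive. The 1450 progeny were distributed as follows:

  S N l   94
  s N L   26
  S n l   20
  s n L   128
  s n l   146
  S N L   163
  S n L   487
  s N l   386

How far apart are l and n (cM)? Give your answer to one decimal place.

24.5 cM

The two most frequent reciprocal classes, S n L and s N l, are the parental types, so the F1 was S n L / s N l.
The two rarest classes, S n l and s N L, are the double crossovers. Comparing them with the parentals, only the l allele has switched, so l is the middle locus and the order is n – l – s.
Crossovers in the n–l interval produce the single-crossover classes S N L and s n l (163 + 146 = 309) plus the double crossovers (46).
RF(n–l) = (309 + 46) / 1450 = 355/1450 = 0.2448 → 24.5 cM.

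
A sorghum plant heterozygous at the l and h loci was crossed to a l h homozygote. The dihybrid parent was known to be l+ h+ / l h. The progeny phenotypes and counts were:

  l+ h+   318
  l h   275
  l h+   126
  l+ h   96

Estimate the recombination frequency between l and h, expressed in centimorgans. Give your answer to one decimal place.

The recombinant classes are l+ h and l h+: 96 + 126 = 222.
Recombination frequency = 222/815 = 0.2724 ≈ 27.2%, i.e. 27.2 centimorgans.

27.2 centimorgans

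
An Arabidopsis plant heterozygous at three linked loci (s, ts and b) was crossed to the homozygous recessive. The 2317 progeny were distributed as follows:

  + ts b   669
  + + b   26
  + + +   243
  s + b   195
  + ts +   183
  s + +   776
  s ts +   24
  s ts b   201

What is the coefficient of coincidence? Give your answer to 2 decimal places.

0.55

The two most frequent reciprocal classes, s + + and + ts b, are the parental types, so the F1 was s + + / + ts b.
The two rarest classes, s ts + and + + b, are the double crossovers. Comparing them with the parentals, only the ts allele has switched, so ts is the middle locus and the order is s – ts – b.
s–ts: (444 + 50)/2317 = 0.2132; ts–b: (378 + 50)/2317 = 0.1847.
Expected DCO frequency = 0.2132 × 0.1847 ≈ 0.03938; observed = 50/2317 ≈ 0.02158.
Coefficient of coincidence = 0.02158/0.03938 ≈ 0.55.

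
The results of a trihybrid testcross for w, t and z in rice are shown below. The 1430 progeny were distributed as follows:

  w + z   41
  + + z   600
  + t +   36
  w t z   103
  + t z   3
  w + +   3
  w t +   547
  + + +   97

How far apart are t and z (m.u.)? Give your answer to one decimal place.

14.4 m.u.

The two most frequent reciprocal classes, w t + and + + z, are the parental types, so the F1 was w t + / + + z.
The two rarest classes, w + + and + t z, are the double crossovers. Comparing them with the parentals, only the t allele has switched, so t is the middle locus and the order is z – t – w.
Crossovers in the z–t interval produce the single-crossover classes w t z and + + + (103 + 97 = 200) plus the double crossovers (6).
RF(z–t) = (200 + 6) / 1430 = 206/1430 = 0.1441 → 14.4 m.u.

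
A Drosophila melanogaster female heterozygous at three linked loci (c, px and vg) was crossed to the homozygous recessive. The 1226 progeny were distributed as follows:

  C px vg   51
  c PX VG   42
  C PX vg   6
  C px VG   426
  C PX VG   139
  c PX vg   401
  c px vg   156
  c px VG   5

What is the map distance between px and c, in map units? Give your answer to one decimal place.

The two most frequent reciprocal classes, c PX vg and C px VG, are the parental types, so the F1 was c PX vg / C px VG.
The two rarest classes, C PX vg and c px VG, are the double crossovers. Comparing them with the parentals, only the c allele has switched, so c is the middle locus and the order is px – c – vg.
Crossovers in the px–c interval produce the single-crossover classes c px vg and C PX VG (156 + 139 = 295) plus the double crossovers (11).
RF(px–c) = (295 + 11) / 1226 = 306/1226 = 0.2496 → 25.0 map units.

25.0 map units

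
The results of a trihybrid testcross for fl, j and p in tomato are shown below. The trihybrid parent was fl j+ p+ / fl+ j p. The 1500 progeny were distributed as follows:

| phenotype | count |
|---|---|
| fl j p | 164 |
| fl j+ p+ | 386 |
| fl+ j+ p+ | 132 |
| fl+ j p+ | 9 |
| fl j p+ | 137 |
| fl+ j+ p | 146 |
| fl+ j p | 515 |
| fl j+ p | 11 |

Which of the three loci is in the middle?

The two rarest classes, fl j+ p and fl+ j p+, are the double crossovers. Comparing them with the parentals, only the p allele has switched, so p is the middle locus and the order is fl – p – j.

p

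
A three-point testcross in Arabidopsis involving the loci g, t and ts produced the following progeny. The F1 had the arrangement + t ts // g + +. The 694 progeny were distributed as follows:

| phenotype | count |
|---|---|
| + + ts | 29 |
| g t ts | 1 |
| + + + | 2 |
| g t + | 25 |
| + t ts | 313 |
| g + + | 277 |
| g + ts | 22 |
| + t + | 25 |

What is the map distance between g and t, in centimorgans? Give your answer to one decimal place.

The two rarest classes, g t ts and + + +, are the double crossovers. Comparing them with the parentals, only the g allele has switched, so g is the middle locus and the order is ts – g – t.
Crossovers in the g–t interval produce the single-crossover classes + + ts and g t + (29 + 25 = 54) plus the double crossovers (3).
RF(g–t) = (54 + 3) / 694 = 57/694 = 0.0821 → 8.2 centimorgans.

8.2 centimorgans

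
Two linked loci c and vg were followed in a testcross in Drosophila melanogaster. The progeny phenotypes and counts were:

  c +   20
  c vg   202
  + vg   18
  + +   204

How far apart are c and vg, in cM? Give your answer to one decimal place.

The two most frequent classes, + + (204) and c vg (202), are the parental types, so the F1 was + + / c vg.
The recombinant classes are + vg and c +: 18 + 20 = 38.
Recombination frequency = 38/444 = 0.0856 ≈ 8.6%, i.e. 8.6 cM.

8.6 cM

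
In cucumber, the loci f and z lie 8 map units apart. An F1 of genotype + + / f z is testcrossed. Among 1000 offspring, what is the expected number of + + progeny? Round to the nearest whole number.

460

A map distance of 8 map units corresponds to a recombination frequency of 0.080.
The F1 is + + / f z, so + + is a parental gamete class with expected frequency (1 − r)/2 = 0.920/2 = 0.4600.
Expected number = 0.4600 × 1000 = 460.00 ≈ 460.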